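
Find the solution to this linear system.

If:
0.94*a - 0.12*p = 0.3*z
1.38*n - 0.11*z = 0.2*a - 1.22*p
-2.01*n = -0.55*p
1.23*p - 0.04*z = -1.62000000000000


Then:
a = -5.62
n = -0.51
p = -1.87
z = -16.87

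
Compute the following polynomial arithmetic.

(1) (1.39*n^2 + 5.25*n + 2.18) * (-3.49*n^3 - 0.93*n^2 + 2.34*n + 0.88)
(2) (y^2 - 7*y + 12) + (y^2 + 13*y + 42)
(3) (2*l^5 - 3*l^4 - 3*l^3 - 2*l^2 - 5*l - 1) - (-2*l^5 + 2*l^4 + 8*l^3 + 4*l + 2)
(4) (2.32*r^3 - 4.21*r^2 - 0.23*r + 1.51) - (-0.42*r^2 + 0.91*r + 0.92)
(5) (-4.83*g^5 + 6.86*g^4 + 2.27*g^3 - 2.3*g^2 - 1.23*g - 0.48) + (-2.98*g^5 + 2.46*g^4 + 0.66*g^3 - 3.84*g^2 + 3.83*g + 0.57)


(1) = -4.8511*n^5 - 19.6152*n^4 - 9.2381*n^3 + 11.4808*n^2 + 9.7212*n + 1.9184
(2) = 2*y^2 + 6*y + 54
(3) = 4*l^5 - 5*l^4 - 11*l^3 - 2*l^2 - 9*l - 3
(4) = 2.32*r^3 - 3.79*r^2 - 1.14*r + 0.59
(5) = -7.81*g^5 + 9.32*g^4 + 2.93*g^3 - 6.14*g^2 + 2.6*g + 0.09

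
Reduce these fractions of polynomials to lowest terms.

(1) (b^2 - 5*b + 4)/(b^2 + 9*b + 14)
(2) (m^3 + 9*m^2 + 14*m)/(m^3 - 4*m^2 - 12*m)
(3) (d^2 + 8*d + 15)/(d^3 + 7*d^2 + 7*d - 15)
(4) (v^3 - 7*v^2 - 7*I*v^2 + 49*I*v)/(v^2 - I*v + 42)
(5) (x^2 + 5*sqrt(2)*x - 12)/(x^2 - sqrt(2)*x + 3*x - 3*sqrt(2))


(1) = (b^2 - 5*b + 4)/(b^2 + 9*b + 14)
(2) = (m + 7)/(m - 6)
(3) = 1/(d - 1)
(4) = (v^2 - 7*v)/(v + 6*I)
(5) = (x + 6*sqrt(2))/(x + 3)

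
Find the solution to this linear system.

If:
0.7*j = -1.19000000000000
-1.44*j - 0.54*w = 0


Then:
j = -1.70
w = 4.53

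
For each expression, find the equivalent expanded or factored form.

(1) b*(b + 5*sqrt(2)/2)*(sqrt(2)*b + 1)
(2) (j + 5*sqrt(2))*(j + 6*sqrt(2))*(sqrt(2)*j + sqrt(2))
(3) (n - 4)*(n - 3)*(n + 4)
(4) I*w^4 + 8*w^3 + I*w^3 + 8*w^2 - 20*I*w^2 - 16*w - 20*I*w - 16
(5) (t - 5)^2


(1) = sqrt(2)*b^3 + 6*b^2 + 5*sqrt(2)*b/2
(2) = sqrt(2)*j^3 + sqrt(2)*j^2 + 22*j^2 + 22*j + 60*sqrt(2)*j + 60*sqrt(2)
(3) = n^3 - 3*n^2 - 16*n + 48
(4) = (w - 4*I)*(w - 2*I)^2*(I*w + I)
(5) = t^2 - 10*t + 25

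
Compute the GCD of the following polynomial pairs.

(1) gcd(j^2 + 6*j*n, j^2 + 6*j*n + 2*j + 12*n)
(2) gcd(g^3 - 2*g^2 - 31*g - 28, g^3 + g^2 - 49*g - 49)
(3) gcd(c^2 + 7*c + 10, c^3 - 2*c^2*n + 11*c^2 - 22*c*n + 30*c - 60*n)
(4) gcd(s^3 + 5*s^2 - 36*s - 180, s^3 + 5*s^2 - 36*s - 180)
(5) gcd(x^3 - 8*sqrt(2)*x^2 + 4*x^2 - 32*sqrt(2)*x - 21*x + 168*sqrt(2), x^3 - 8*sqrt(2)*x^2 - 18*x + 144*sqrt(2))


(1) = gcd(j*(j + 6*n), (j + 2)*(j + 6*n)) = j + 6*n
(2) = g^2 - 6*g - 7
(3) = c + 5
(4) = s^3 + 5*s^2 - 36*s - 180
(5) = x - 8*sqrt(2)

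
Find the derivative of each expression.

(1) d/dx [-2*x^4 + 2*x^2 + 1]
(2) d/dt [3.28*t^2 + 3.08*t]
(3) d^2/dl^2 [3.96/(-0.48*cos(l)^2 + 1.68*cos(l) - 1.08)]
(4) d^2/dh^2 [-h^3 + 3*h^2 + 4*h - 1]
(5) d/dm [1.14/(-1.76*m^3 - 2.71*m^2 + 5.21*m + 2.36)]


(1) = -8*x^3 + 4*x
(2) = 6.56*t + 3.08
(3) = (3.649536*(1 - cos(l)^2)^2 - 9.580032*cos(l)^3 + 4.790016*cos(l)^2 + 26.345088*cos(l) - 21.897216)/(0.48*cos(l)^2 - 1.68*cos(l) + 1.08)^3
(4) = 6 - 6*h
(5) = (6.0192*m^2 + 6.1788*m - 5.9394)/(1.76*m^3 + 2.71*m^2 - 5.21*m - 2.36)^2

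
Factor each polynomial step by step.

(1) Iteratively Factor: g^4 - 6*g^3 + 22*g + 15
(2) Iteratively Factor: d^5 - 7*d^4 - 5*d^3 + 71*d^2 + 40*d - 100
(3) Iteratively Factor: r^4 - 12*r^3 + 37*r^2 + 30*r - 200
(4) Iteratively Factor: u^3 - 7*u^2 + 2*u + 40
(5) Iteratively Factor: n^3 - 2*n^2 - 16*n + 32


(1) = (g - 3)*(g^3 - 3*g^2 - 9*g - 5) = (g - 3)*(g + 1)*(g^2 - 4*g - 5) = (g - 3)*(g + 1)^2*(g - 5)
(2) = (d - 5)*(d^4 - 2*d^3 - 15*d^2 - 4*d + 20) = (d - 5)*(d + 2)*(d^3 - 4*d^2 - 7*d + 10) = (d - 5)*(d + 2)^2*(d^2 - 6*d + 5) = (d - 5)^2*(d + 2)^2*(d - 1)
(3) = (r + 2)*(r^3 - 14*r^2 + 65*r - 100) = (r - 5)*(r + 2)*(r^2 - 9*r + 20) = (r - 5)^2*(r + 2)*(r - 4)
(4) = (u - 5)*(u^2 - 2*u - 8) = (u - 5)*(u - 4)*(u + 2)
(5) = (n + 4)*(n^2 - 6*n + 8) = (n - 4)*(n + 4)*(n - 2)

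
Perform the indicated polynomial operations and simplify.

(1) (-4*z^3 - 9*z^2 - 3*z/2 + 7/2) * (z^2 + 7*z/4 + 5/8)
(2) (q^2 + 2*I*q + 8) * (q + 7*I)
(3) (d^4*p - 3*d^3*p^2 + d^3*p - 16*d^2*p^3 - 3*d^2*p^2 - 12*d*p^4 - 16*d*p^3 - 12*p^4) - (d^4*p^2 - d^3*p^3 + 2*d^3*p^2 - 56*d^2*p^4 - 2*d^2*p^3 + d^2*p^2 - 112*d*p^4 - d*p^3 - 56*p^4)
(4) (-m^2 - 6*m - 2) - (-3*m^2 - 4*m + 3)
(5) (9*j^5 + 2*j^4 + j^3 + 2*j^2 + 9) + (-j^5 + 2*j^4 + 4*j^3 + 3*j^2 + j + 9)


(1) = -4*z^5 - 16*z^4 - 79*z^3/4 - 19*z^2/4 + 83*z/16 + 35/16
(2) = q^3 + 9*I*q^2 - 6*q + 56*I
(3) = -d^4*p^2 + d^4*p + d^3*p^3 - 5*d^3*p^2 + d^3*p + 56*d^2*p^4 - 14*d^2*p^3 - 4*d^2*p^2 + 100*d*p^4 - 15*d*p^3 + 44*p^4
(4) = 2*m^2 - 2*m - 5
(5) = 8*j^5 + 4*j^4 + 5*j^3 + 5*j^2 + j + 18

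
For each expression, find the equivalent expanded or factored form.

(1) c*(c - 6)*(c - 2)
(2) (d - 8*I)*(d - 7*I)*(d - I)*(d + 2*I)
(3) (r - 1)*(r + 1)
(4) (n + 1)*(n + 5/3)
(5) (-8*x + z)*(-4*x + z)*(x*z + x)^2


(1) = c^3 - 8*c^2 + 12*c
(2) = d^4 - 14*I*d^3 - 39*d^2 - 86*I*d - 112
(3) = r^2 - 1
(4) = n^2 + 8*n/3 + 5/3
(5) = 32*x^4*z^2 + 64*x^4*z + 32*x^4 - 12*x^3*z^3 - 24*x^3*z^2 - 12*x^3*z + x^2*z^4 + 2*x^2*z^3 + x^2*z^2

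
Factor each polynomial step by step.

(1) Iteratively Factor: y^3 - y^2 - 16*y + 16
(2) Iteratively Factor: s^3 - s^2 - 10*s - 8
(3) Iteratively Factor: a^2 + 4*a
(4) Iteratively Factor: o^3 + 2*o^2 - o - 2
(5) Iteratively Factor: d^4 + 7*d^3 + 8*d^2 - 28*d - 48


(1) = (y - 1)*(y^2 - 16) = (y - 4)*(y - 1)*(y + 4)
(2) = (s - 4)*(s^2 + 3*s + 2) = (s - 4)*(s + 2)*(s + 1)
(3) = (a)*(a + 4)
(4) = (o - 1)*(o^2 + 3*o + 2) = (o - 1)*(o + 1)*(o + 2)
(5) = (d + 4)*(d^3 + 3*d^2 - 4*d - 12) = (d + 2)*(d + 4)*(d^2 + d - 6) = (d + 2)*(d + 3)*(d + 4)*(d - 2)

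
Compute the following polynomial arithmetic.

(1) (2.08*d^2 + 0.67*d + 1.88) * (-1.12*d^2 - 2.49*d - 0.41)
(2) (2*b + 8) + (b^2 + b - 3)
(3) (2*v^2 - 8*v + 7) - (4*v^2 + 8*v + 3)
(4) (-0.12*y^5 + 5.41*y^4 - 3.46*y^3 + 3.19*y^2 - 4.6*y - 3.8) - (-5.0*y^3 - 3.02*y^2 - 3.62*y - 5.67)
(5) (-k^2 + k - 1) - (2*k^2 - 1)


(1) = -2.3296*d^4 - 5.9296*d^3 - 4.6267*d^2 - 4.9559*d - 0.7708
(2) = b^2 + 3*b + 5
(3) = -2*v^2 - 16*v + 4
(4) = -0.12*y^5 + 5.41*y^4 + 1.54*y^3 + 6.21*y^2 - 0.98*y + 1.87
(5) = -3*k^2 + k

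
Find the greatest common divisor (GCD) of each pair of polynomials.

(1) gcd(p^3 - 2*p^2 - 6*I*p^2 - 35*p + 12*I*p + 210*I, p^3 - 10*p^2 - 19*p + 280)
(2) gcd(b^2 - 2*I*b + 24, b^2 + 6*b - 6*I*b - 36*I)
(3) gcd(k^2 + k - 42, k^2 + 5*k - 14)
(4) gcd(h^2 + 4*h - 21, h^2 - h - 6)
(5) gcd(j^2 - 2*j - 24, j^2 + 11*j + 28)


(1) = p^2 - 2*p - 35
(2) = b - 6*I
(3) = k + 7
(4) = gcd((h - 3)*(h + 7), (h - 3)*(h + 2)) = h - 3
(5) = j + 4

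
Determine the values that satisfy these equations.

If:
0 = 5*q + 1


Then:
q = -1/5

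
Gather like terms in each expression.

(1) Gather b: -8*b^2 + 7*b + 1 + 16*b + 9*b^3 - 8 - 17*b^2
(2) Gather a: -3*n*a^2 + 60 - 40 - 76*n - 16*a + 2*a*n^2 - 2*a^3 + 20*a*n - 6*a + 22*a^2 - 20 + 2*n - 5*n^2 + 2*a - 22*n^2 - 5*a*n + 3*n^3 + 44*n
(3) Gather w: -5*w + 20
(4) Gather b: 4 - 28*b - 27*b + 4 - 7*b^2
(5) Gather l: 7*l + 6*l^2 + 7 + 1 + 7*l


(1) = 9*b^3 - 25*b^2 + 23*b - 7
(2) = -2*a^3 + a^2*(22 - 3*n) + a*(2*n^2 + 15*n - 20) + 3*n^3 - 27*n^2 - 30*n
(3) = 20 - 5*w
(4) = -7*b^2 - 55*b + 8
(5) = 6*l^2 + 14*l + 8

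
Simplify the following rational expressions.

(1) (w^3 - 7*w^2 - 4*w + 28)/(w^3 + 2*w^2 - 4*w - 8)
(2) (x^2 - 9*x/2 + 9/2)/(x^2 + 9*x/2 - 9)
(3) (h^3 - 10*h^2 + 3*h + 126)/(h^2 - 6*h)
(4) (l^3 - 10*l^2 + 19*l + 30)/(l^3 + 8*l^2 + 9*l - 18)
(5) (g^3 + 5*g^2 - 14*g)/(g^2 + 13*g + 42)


(1) = (w - 7)/(w + 2)
(2) = (x - 3)/(x + 6)
(3) = (h^2 - 4*h - 21)/h
(4) = (l^3 - 10*l^2 + 19*l + 30)/(l^3 + 8*l^2 + 9*l - 18)
(5) = (g^2 - 2*g)/(g + 6)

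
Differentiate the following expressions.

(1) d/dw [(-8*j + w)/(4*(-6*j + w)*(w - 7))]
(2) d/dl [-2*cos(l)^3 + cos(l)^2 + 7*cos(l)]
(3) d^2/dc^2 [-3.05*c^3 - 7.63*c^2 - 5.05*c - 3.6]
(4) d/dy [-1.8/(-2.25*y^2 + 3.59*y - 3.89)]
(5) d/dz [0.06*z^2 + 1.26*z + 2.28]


(1) = ((-8*j + w)*(6*j - w) - (6*j - w)*(w - 7) + (8*j - w)*(w - 7))/(4*(6*j - w)^2*(w - 7)^2)
(2) = (6*cos(l)^2 - 2*cos(l) - 7)*sin(l)
(3) = -18.3*c - 15.26
(4) = (6.462 - 8.1*y)/(2.25*y^2 - 3.59*y + 3.89)^2
(5) = 0.12*z + 1.26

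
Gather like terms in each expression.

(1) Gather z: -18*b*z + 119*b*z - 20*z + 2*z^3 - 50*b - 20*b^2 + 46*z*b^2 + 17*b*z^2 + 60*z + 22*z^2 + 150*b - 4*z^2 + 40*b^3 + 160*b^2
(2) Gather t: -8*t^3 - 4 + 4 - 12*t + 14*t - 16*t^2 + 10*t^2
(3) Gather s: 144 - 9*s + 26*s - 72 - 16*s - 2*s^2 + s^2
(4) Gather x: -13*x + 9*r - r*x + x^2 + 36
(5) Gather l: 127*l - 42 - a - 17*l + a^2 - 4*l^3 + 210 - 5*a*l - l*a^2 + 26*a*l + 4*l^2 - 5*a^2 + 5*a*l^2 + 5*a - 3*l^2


(1) = 40*b^3 + 140*b^2 + 100*b + 2*z^3 + z^2*(17*b + 18) + z*(46*b^2 + 101*b + 40)
(2) = -8*t^3 - 6*t^2 + 2*t
(3) = -s^2 + s + 72
(4) = 9*r + x^2 + x*(-r - 13) + 36
(5) = -4*a^2 + 4*a - 4*l^3 + l^2*(5*a + 1) + l*(-a^2 + 21*a + 110) + 168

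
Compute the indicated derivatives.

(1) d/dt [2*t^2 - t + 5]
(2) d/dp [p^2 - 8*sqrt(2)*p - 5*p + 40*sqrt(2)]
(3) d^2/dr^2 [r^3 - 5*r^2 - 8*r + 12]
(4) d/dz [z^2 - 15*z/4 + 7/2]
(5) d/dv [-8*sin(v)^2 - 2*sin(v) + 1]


(1) = 4*t - 1
(2) = 2*p - 8*sqrt(2) - 5
(3) = 6*r - 10
(4) = 2*z - 15/4
(5) = -2*(8*sin(v) + 1)*cos(v)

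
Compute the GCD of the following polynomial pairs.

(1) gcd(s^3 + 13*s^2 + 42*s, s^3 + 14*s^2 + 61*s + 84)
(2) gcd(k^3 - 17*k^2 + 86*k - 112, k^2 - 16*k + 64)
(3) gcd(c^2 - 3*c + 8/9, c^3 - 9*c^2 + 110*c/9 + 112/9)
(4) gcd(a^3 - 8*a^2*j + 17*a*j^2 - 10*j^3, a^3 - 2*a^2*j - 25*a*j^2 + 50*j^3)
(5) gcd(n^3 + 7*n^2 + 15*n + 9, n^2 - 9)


(1) = s + 7
(2) = k - 8
(3) = c - 8/3
(4) = gcd((a - 5*j)*(a - 2*j)*(a - j), (a - 5*j)*(a - 2*j)*(a + 5*j)) = a^2 - 7*a*j + 10*j^2
(5) = gcd((n + 1)*(n + 3)^2, (n - 3)*(n + 3)) = n + 3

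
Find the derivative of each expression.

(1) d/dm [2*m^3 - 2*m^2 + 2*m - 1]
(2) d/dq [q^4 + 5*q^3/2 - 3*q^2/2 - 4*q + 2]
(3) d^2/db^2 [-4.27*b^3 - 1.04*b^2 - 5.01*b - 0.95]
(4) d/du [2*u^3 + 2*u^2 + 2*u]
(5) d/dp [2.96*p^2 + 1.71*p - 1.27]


(1) = 6*m^2 - 4*m + 2
(2) = 4*q^3 + 15*q^2/2 - 3*q - 4
(3) = -25.62*b - 2.08
(4) = 6*u^2 + 4*u + 2
(5) = 5.92*p + 1.71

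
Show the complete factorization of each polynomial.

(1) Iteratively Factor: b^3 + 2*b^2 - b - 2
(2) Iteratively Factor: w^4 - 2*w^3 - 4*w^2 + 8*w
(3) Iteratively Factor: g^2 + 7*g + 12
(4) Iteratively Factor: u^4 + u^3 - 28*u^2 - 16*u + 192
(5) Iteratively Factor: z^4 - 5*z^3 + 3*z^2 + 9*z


(1) = (b + 1)*(b^2 + b - 2) = (b + 1)*(b + 2)*(b - 1)
(2) = (w + 2)*(w^3 - 4*w^2 + 4*w) = (w - 2)*(w + 2)*(w^2 - 2*w) = (w - 2)^2*(w + 2)*(w)
(3) = (g + 3)*(g + 4)
(4) = (u + 4)*(u^3 - 3*u^2 - 16*u + 48) = (u - 3)*(u + 4)*(u^2 - 16) = (u - 3)*(u + 4)^2*(u - 4)
(5) = (z - 3)*(z^3 - 2*z^2 - 3*z) = (z - 3)*(z + 1)*(z^2 - 3*z) = z*(z - 3)*(z + 1)*(z - 3)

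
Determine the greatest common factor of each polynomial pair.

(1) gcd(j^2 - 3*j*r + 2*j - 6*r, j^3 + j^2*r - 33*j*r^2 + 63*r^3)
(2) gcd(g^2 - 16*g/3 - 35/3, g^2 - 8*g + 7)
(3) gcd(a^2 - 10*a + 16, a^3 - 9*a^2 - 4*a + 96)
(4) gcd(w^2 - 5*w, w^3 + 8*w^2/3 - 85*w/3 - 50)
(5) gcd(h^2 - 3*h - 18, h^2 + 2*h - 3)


(1) = -j + 3*r
(2) = gcd((g - 7)*(g + 5/3), (g - 7)*(g - 1)) = g - 7
(3) = a - 8
(4) = w - 5
(5) = gcd((h - 6)*(h + 3), (h - 1)*(h + 3)) = h + 3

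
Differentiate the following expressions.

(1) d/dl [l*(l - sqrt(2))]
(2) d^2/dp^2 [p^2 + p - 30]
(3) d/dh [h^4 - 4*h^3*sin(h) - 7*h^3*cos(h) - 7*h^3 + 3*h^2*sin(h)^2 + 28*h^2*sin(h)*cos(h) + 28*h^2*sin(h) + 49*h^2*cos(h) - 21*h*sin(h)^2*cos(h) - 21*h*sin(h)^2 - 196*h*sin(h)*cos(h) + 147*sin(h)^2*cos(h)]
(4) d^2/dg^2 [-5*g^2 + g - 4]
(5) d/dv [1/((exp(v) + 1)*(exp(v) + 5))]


(1) = 2*l - sqrt(2)
(2) = 2
(3) = 7*h^3*sin(h) - 4*h^3*cos(h) + 4*h^3 - 61*h^2*sin(h) + 3*h^2*sin(2*h) + 7*h^2*cos(h) + 28*h^2*cos(2*h) - 21*h^2 + 245*h*sin(h)/4 + 7*h*sin(2*h) - 63*h*sin(3*h)/4 + 98*h*cos(h) - 199*h*cos(2*h) + 3*h - 147*sin(h)/4 - 98*sin(2*h) + 441*sin(3*h)/4 - 21*cos(h)/4 + 21*cos(2*h)/2 + 21*cos(3*h)/4 - 21/2
(4) = -10
(5) = 2*(-exp(v) - 3)*exp(v)/(exp(4*v) + 12*exp(3*v) + 46*exp(2*v) + 60*exp(v) + 25)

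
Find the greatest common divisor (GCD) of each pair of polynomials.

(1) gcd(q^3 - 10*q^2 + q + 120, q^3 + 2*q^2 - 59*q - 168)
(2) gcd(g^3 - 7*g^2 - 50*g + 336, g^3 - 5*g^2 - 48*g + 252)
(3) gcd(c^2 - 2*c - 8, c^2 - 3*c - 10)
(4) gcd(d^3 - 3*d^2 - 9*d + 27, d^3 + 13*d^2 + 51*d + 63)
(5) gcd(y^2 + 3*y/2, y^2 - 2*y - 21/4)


(1) = q^2 - 5*q - 24
(2) = gcd((g - 8)*(g - 6)*(g + 7), (g - 6)^2*(g + 7)) = g^2 + g - 42
(3) = gcd((c - 4)*(c + 2), (c - 5)*(c + 2)) = c + 2
(4) = gcd((d - 3)^2*(d + 3), (d + 3)^2*(d + 7)) = d + 3
(5) = y + 3/2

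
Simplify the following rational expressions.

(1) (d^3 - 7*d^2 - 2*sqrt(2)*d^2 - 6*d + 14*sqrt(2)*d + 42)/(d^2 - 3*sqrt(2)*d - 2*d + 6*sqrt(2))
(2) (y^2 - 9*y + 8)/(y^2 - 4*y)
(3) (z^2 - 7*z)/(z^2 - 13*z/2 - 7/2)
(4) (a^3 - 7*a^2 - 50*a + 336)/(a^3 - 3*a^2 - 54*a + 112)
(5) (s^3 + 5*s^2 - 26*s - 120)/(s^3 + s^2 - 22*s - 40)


(1) = (d^2 + d*(-7 + sqrt(2)) - 7*sqrt(2))/(d - 2)
(2) = (y^2 - 9*y + 8)/(y^2 - 4*y)
(3) = 2*z/(2*z + 1)
(4) = (a - 6)/(a - 2)
(5) = (s + 6)/(s + 2)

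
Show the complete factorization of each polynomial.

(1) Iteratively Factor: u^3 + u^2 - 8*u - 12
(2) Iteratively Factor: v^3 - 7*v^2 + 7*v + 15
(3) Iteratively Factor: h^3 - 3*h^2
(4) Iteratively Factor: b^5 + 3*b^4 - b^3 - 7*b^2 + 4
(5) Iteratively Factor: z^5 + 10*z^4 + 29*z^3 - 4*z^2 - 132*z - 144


(1) = (u + 2)*(u^2 - u - 6) = (u - 3)*(u + 2)*(u + 2)
(2) = (v - 3)*(v^2 - 4*v - 5) = (v - 5)*(v - 3)*(v + 1)
(3) = (h - 3)*(h^2) = h*(h - 3)*(h)
(4) = (b + 2)*(b^4 + b^3 - 3*b^2 - b + 2) = (b + 2)^2*(b^3 - b^2 - b + 1) = (b - 1)*(b + 2)^2*(b^2 - 1) = (b - 1)*(b + 1)*(b + 2)^2*(b - 1)
(5) = (z + 3)*(z^4 + 7*z^3 + 8*z^2 - 28*z - 48) = (z + 2)*(z + 3)*(z^3 + 5*z^2 - 2*z - 24) = (z - 2)*(z + 2)*(z + 3)*(z^2 + 7*z + 12) = (z - 2)*(z + 2)*(z + 3)^2*(z + 4)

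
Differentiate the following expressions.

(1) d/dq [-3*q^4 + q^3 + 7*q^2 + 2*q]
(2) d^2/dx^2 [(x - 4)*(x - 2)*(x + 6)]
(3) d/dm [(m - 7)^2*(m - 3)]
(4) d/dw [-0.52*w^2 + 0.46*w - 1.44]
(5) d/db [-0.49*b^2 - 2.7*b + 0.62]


(1) = -12*q^3 + 3*q^2 + 14*q + 2
(2) = 6*x
(3) = (m - 7)*(3*m - 13)
(4) = 0.46 - 1.04*w
(5) = -0.98*b - 2.7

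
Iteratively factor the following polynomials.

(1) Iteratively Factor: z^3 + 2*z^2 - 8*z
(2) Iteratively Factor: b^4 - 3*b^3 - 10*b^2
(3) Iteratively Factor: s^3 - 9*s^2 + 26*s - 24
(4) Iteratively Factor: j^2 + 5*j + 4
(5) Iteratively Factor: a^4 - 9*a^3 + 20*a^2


(1) = (z)*(z^2 + 2*z - 8) = z*(z - 2)*(z + 4)
(2) = (b - 5)*(b^3 + 2*b^2) = b*(b - 5)*(b^2 + 2*b) = b*(b - 5)*(b + 2)*(b)
(3) = (s - 2)*(s^2 - 7*s + 12) = (s - 4)*(s - 2)*(s - 3)
(4) = (j + 1)*(j + 4)
(5) = (a - 4)*(a^3 - 5*a^2) = (a - 5)*(a - 4)*(a^2) = a*(a - 5)*(a - 4)*(a)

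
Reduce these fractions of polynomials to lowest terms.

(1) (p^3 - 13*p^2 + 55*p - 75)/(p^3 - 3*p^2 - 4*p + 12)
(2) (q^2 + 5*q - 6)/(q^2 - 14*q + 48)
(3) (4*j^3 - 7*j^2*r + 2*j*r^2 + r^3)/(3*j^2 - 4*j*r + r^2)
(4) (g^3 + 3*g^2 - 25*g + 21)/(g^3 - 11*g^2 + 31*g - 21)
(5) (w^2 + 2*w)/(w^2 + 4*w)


(1) = (p^2 - 10*p + 25)/(p^2 - 4)
(2) = (q^2 + 5*q - 6)/(q^2 - 14*q + 48)
(3) = (-4*j^2 + 3*j*r + r^2)/(-3*j + r)
(4) = (g + 7)/(g - 7)
(5) = (w + 2)/(w + 4)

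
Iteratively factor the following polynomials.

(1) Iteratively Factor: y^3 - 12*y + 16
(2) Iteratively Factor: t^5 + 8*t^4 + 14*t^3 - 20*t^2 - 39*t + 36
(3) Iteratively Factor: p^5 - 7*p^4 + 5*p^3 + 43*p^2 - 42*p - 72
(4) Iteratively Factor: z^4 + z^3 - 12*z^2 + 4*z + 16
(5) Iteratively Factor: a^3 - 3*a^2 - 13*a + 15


(1) = (y - 2)*(y^2 + 2*y - 8) = (y - 2)^2*(y + 4)
(2) = (t + 3)*(t^4 + 5*t^3 - t^2 - 17*t + 12) = (t + 3)*(t + 4)*(t^3 + t^2 - 5*t + 3) = (t + 3)^2*(t + 4)*(t^2 - 2*t + 1) = (t - 1)*(t + 3)^2*(t + 4)*(t - 1)
(3) = (p + 1)*(p^4 - 8*p^3 + 13*p^2 + 30*p - 72) = (p - 4)*(p + 1)*(p^3 - 4*p^2 - 3*p + 18) = (p - 4)*(p - 3)*(p + 1)*(p^2 - p - 6) = (p - 4)*(p - 3)^2*(p + 1)*(p + 2)
(4) = (z + 4)*(z^3 - 3*z^2 + 4) = (z + 1)*(z + 4)*(z^2 - 4*z + 4) = (z - 2)*(z + 1)*(z + 4)*(z - 2)
(5) = (a - 1)*(a^2 - 2*a - 15) = (a - 1)*(a + 3)*(a - 5)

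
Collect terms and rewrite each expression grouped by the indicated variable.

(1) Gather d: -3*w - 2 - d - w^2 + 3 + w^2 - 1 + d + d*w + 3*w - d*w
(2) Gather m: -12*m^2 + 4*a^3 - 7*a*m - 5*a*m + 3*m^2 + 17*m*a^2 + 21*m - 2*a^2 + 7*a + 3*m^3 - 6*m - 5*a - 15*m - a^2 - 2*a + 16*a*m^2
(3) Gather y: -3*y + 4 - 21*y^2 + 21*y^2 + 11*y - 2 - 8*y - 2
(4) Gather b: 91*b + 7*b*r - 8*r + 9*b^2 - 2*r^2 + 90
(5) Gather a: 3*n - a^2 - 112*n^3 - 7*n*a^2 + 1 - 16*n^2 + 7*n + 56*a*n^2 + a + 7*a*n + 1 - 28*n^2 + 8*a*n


(1) = 0
(2) = 4*a^3 - 3*a^2 + 3*m^3 + m^2*(16*a - 9) + m*(17*a^2 - 12*a)
(3) = 0
(4) = 9*b^2 + b*(7*r + 91) - 2*r^2 - 8*r + 90
(5) = a^2*(-7*n - 1) + a*(56*n^2 + 15*n + 1) - 112*n^3 - 44*n^2 + 10*n + 2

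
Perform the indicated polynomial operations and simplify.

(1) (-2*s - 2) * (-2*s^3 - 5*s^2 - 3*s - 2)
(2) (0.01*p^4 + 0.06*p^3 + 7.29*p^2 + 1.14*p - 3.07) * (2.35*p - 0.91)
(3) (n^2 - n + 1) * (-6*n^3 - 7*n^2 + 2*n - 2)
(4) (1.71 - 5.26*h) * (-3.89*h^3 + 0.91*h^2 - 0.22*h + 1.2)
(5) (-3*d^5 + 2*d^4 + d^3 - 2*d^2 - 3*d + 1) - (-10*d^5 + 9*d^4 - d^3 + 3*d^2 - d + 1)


(1) = 4*s^4 + 14*s^3 + 16*s^2 + 10*s + 4
(2) = 0.0235*p^5 + 0.1319*p^4 + 17.0769*p^3 - 3.9549*p^2 - 8.2519*p + 2.7937
(3) = -6*n^5 - n^4 + 3*n^3 - 11*n^2 + 4*n - 2
(4) = 20.4614*h^4 - 11.4385*h^3 + 2.7133*h^2 - 6.6882*h + 2.052
(5) = 7*d^5 - 7*d^4 + 2*d^3 - 5*d^2 - 2*d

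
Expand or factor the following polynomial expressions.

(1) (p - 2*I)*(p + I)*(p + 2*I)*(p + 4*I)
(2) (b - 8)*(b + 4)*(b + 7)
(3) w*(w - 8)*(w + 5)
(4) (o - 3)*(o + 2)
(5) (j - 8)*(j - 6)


(1) = p^4 + 5*I*p^3 + 20*I*p - 16
(2) = b^3 + 3*b^2 - 60*b - 224
(3) = w^3 - 3*w^2 - 40*w
(4) = o^2 - o - 6
(5) = j^2 - 14*j + 48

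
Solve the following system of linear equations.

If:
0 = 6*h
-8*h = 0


Then:
h = 0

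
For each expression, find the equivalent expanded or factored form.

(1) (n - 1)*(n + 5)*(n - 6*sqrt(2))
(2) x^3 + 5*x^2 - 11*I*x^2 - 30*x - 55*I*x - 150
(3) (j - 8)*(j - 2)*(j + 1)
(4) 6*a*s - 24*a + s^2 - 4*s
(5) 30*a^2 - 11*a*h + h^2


(1) = n^3 - 6*sqrt(2)*n^2 + 4*n^2 - 24*sqrt(2)*n - 5*n + 30*sqrt(2)
(2) = (x + 5)*(x - 6*I)*(x - 5*I)
(3) = j^3 - 9*j^2 + 6*j + 16
(4) = (6*a + s)*(s - 4)
(5) = (-6*a + h)*(-5*a + h)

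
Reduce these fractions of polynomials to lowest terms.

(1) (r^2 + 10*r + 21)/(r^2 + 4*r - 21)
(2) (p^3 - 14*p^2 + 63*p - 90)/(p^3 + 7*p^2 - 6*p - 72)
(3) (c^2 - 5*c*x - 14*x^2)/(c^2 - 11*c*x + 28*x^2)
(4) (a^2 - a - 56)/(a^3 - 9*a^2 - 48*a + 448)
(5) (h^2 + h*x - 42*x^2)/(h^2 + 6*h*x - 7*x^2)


(1) = (r + 3)/(r - 3)
(2) = (p^2 - 11*p + 30)/(p^2 + 10*p + 24)
(3) = (-c - 2*x)/(-c + 4*x)
(4) = 1/(a - 8)
(5) = (-h + 6*x)/(-h + x)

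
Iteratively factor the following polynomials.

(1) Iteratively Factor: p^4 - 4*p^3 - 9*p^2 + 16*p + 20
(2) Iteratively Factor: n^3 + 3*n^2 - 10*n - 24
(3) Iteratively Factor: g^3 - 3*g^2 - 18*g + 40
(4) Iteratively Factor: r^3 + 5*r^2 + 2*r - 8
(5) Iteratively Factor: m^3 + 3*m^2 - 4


(1) = (p + 1)*(p^3 - 5*p^2 - 4*p + 20) = (p + 1)*(p + 2)*(p^2 - 7*p + 10) = (p - 5)*(p + 1)*(p + 2)*(p - 2)
(2) = (n + 4)*(n^2 - n - 6) = (n + 2)*(n + 4)*(n - 3)
(3) = (g - 5)*(g^2 + 2*g - 8) = (g - 5)*(g + 4)*(g - 2)
(4) = (r - 1)*(r^2 + 6*r + 8) = (r - 1)*(r + 4)*(r + 2)
(5) = (m + 2)*(m^2 + m - 2) = (m + 2)^2*(m - 1)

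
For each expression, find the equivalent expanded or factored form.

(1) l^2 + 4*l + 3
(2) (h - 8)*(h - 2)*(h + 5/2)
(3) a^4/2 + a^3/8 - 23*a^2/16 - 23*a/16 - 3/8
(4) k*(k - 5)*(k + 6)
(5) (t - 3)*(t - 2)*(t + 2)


(1) = (l + 1)*(l + 3)
(2) = h^3 - 15*h^2/2 - 9*h + 40
(3) = (a/2 + 1/2)*(a - 2)*(a + 1/2)*(a + 3/4)
(4) = k^3 + k^2 - 30*k
(5) = t^3 - 3*t^2 - 4*t + 12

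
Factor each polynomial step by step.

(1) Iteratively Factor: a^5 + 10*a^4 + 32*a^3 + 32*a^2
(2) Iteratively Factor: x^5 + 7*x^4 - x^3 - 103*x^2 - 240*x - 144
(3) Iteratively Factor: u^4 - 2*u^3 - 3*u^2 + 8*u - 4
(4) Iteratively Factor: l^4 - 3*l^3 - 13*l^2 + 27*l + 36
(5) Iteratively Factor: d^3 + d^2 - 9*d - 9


(1) = (a + 2)*(a^4 + 8*a^3 + 16*a^2) = a*(a + 2)*(a^3 + 8*a^2 + 16*a) = a*(a + 2)*(a + 4)*(a^2 + 4*a) = a*(a + 2)*(a + 4)^2*(a)
(2) = (x - 4)*(x^4 + 11*x^3 + 43*x^2 + 69*x + 36) = (x - 4)*(x + 3)*(x^3 + 8*x^2 + 19*x + 12) = (x - 4)*(x + 1)*(x + 3)*(x^2 + 7*x + 12) = (x - 4)*(x + 1)*(x + 3)*(x + 4)*(x + 3)
(3) = (u - 1)*(u^3 - u^2 - 4*u + 4) = (u - 1)^2*(u^2 - 4) = (u - 2)*(u - 1)^2*(u + 2)
(4) = (l + 3)*(l^3 - 6*l^2 + 5*l + 12) = (l + 1)*(l + 3)*(l^2 - 7*l + 12) = (l - 3)*(l + 1)*(l + 3)*(l - 4)
(5) = (d + 3)*(d^2 - 2*d - 3) = (d + 1)*(d + 3)*(d - 3)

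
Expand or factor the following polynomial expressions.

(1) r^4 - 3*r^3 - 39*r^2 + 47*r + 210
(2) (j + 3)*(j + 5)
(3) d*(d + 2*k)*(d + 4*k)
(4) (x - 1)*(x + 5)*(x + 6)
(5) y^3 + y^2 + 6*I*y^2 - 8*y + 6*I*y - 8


(1) = (r - 7)*(r - 3)*(r + 2)*(r + 5)
(2) = j^2 + 8*j + 15
(3) = d^3 + 6*d^2*k + 8*d*k^2
(4) = x^3 + 10*x^2 + 19*x - 30
(5) = (y + 1)*(y + 2*I)*(y + 4*I)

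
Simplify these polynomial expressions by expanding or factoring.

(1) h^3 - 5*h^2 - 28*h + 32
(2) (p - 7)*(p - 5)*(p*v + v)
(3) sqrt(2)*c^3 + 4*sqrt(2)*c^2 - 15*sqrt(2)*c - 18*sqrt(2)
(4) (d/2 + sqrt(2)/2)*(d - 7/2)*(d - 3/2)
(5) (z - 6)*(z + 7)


(1) = (h - 8)*(h - 1)*(h + 4)
(2) = p^3*v - 11*p^2*v + 23*p*v + 35*v
(3) = (c - 3)*(c + 6)*(sqrt(2)*c + sqrt(2))
(4) = d^3/2 - 5*d^2/2 + sqrt(2)*d^2/2 - 5*sqrt(2)*d/2 + 21*d/8 + 21*sqrt(2)/8
(5) = z^2 + z - 42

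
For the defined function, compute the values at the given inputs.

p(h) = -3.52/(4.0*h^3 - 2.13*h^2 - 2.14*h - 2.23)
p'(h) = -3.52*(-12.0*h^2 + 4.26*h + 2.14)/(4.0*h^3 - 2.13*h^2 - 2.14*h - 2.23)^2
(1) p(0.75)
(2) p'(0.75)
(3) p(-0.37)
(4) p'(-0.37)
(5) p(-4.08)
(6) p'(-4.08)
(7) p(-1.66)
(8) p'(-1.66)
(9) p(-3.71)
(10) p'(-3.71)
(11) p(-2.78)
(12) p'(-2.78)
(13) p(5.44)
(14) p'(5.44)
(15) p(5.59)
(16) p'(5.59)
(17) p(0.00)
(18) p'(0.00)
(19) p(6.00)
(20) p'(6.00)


(1) = 1.05
(2) = 0.44
(3) = 1.82
(4) = 1.02
(5) = 0.01
(6) = 0.01
(7) = 0.15
(8) = 0.26
(9) = 0.02
(10) = 0.01
(11) = 0.04
(12) = 0.04
(13) = -0.01
(14) = 0.00
(15) = -0.01
(16) = 0.00
(17) = 1.58
(18) = -1.51
(19) = -0.00
(20) = 0.00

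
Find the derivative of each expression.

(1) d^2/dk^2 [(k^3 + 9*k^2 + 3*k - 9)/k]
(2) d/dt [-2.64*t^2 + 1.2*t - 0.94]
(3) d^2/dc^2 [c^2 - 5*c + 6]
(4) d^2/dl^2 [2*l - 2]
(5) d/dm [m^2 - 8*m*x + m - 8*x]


(1) = 2 - 18/k^3
(2) = 1.2 - 5.28*t
(3) = 2
(4) = 0
(5) = 2*m - 8*x + 1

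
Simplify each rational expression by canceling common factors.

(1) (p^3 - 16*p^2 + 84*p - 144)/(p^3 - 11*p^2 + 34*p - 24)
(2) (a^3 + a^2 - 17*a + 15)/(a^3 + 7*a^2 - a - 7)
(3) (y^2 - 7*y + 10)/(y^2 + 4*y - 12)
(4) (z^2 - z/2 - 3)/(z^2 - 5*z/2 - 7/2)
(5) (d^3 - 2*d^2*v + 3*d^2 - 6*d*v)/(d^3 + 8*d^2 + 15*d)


(1) = (p - 6)/(p - 1)
(2) = (a^2 + 2*a - 15)/(a^2 + 8*a + 7)
(3) = (y - 5)/(y + 6)
(4) = (2*z^2 - z - 6)/(2*z^2 - 5*z - 7)
(5) = (d - 2*v)/(d + 5)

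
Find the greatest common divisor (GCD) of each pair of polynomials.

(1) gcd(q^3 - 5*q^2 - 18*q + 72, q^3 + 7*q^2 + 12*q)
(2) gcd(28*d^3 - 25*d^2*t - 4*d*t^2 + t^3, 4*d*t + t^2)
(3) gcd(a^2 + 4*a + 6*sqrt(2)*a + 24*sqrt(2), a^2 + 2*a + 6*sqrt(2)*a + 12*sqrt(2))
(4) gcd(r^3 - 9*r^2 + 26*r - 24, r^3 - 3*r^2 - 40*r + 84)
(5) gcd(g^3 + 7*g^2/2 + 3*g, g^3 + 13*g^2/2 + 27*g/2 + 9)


(1) = q + 4
(2) = 4*d + t
(3) = a + 6*sqrt(2)
(4) = r - 2
(5) = g^2 + 7*g/2 + 3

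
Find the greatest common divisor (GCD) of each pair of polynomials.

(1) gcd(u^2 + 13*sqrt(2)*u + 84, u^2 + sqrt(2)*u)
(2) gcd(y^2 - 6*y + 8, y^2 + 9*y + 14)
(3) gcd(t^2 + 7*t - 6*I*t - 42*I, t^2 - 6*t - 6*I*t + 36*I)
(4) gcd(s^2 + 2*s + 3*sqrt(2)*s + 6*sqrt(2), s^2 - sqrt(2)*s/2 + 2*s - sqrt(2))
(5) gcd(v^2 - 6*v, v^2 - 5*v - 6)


(1) = gcd((u + 6*sqrt(2))*(u + 7*sqrt(2)), u*(u + sqrt(2))) = 1
(2) = 1
(3) = t - 6*I
(4) = gcd((s + 2)*(s + 3*sqrt(2)), (s + 2)*(s - sqrt(2)/2)) = s + 2
(5) = gcd(v*(v - 6), (v - 6)*(v + 1)) = v - 6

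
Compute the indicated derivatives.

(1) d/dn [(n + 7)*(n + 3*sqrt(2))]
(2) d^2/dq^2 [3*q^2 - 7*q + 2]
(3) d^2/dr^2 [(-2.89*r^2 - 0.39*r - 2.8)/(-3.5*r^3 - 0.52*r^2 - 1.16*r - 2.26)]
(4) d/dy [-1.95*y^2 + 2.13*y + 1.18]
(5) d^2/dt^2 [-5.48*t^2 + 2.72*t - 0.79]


(1) = 2*n + 3*sqrt(2) + 7
(2) = 6
(3) = (70.805*r^6 + 28.665*r^5 + 345.4584*r^4 - 244.944984*r^3 + 15.353952*r^2 - 125.504208*r + 28.43132)/(42.875*r^9 + 19.11*r^8 + 45.4692*r^7 + 95.862808*r^6 + 39.748992*r^5 + 58.986048*r^4 + 63.370088*r^3 + 17.091024*r^2 + 17.774448*r + 11.543176)
(4) = 2.13 - 3.9*y
(5) = -10.9600000000000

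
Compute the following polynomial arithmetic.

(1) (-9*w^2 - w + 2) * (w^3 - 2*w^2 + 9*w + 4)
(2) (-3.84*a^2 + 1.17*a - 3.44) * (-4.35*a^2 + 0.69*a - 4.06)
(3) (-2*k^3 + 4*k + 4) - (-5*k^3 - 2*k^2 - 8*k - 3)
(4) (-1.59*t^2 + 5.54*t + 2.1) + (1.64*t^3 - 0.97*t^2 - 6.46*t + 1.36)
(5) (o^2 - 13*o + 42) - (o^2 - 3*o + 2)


(1) = -9*w^5 + 17*w^4 - 77*w^3 - 49*w^2 + 14*w + 8
(2) = 16.704*a^4 - 7.7391*a^3 + 31.3617*a^2 - 7.1238*a + 13.9664
(3) = 3*k^3 + 2*k^2 + 12*k + 7
(4) = 1.64*t^3 - 2.56*t^2 - 0.92*t + 3.46
(5) = 40 - 10*o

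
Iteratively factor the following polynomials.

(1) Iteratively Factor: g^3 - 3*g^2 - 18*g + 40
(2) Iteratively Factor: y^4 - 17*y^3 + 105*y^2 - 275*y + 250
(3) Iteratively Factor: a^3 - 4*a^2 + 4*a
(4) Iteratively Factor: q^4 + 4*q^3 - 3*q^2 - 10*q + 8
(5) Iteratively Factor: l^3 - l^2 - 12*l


(1) = (g - 5)*(g^2 + 2*g - 8) = (g - 5)*(g - 2)*(g + 4)
(2) = (y - 5)*(y^3 - 12*y^2 + 45*y - 50) = (y - 5)^2*(y^2 - 7*y + 10) = (y - 5)^2*(y - 2)*(y - 5)
(3) = (a - 2)*(a^2 - 2*a) = a*(a - 2)*(a - 2)
(4) = (q + 2)*(q^3 + 2*q^2 - 7*q + 4) = (q + 2)*(q + 4)*(q^2 - 2*q + 1) = (q - 1)*(q + 2)*(q + 4)*(q - 1)
(5) = (l + 3)*(l^2 - 4*l) = l*(l + 3)*(l - 4)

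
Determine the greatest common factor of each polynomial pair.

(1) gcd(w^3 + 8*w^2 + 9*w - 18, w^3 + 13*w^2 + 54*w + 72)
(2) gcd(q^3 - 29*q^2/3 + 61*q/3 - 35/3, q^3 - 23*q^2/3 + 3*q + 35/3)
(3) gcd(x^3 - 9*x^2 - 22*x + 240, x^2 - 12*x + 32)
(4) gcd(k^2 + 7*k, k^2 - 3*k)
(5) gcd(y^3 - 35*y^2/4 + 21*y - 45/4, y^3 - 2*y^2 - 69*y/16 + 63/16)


(1) = w^2 + 9*w + 18
(2) = gcd((q - 7)*(q - 5/3)*(q - 1), (q - 7)*(q - 5/3)*(q + 1)) = q^2 - 26*q/3 + 35/3
(3) = gcd((x - 8)*(x - 6)*(x + 5), (x - 8)*(x - 4)) = x - 8
(4) = k
(5) = gcd((y - 5)*(y - 3)*(y - 3/4), (y - 3)*(y - 3/4)*(y + 7/4)) = y^2 - 15*y/4 + 9/4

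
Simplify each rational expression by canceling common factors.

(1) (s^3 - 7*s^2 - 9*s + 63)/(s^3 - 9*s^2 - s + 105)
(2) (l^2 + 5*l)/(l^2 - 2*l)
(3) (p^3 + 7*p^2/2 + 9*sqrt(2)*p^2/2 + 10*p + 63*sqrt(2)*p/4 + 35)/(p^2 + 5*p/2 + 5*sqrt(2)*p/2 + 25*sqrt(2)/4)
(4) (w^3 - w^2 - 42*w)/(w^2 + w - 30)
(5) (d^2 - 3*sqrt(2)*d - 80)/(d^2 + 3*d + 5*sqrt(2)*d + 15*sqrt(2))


(1) = (s - 3)/(s - 5)
(2) = (l + 5)/(l - 2)
(3) = (16*p^2 + p*(32*sqrt(2) + 56) + 112*sqrt(2))/(16*p + 40)
(4) = (w^2 - 7*w)/(w - 5)
(5) = (d - 8*sqrt(2))/(d + 3)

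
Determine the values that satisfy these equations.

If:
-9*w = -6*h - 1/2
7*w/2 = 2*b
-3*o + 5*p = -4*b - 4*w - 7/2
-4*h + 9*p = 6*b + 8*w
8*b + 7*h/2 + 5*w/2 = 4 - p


Then:
b = 6545/21144
h = 481/2643
o = 81067/31716
p = 4699/10572
w = 935/5286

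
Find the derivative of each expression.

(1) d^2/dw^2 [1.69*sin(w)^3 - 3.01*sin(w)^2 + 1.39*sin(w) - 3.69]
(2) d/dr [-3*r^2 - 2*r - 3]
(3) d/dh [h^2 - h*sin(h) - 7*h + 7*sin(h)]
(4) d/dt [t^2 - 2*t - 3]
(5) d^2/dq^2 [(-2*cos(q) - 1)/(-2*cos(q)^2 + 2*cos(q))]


(1) = -2.6575*sin(w) + 3.8025*sin(3*w) - 6.02*cos(2*w)
(2) = -6*r - 2
(3) = -h*cos(h) + 2*h - sin(h) + 7*cos(h) - 7
(4) = 2*t - 2
(5) = (-sin(q)^4/cos(q)^3 - 4 - 5/(2*cos(q)) + 2/cos(q)^2)/(cos(q) - 1)^2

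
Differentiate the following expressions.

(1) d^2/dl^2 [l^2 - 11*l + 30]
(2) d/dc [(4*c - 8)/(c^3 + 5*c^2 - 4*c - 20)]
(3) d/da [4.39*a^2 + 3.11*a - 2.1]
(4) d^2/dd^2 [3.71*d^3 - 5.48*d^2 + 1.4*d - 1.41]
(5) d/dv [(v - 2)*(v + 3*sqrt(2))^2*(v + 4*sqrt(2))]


(1) = 2
(2) = 4*(-2*c - 7)/(c^4 + 14*c^3 + 69*c^2 + 140*c + 100)
(3) = 8.78*a + 3.11
(4) = 22.26*d - 10.96
(5) = 4*v^3 - 6*v^2 + 30*sqrt(2)*v^2 - 40*sqrt(2)*v + 132*v - 132 + 72*sqrt(2)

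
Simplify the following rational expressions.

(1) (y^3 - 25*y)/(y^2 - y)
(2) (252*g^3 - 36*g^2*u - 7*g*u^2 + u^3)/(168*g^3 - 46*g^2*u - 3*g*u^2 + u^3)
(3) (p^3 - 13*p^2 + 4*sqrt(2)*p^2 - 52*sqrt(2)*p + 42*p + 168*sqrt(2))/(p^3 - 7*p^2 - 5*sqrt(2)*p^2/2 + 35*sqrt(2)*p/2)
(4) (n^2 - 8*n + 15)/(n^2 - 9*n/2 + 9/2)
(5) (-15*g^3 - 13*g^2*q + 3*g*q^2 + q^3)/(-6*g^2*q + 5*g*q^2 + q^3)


(1) = (y^2 - 25)/(y - 1)
(2) = (-42*g^2 - g*u + u^2)/(-28*g^2 + 3*g*u + u^2)
(3) = (2*p^2 + p*(-12 + 8*sqrt(2)) - 48*sqrt(2))/(2*p^2 - 5*sqrt(2)*p)
(4) = (2*n - 10)/(2*n - 3)
(5) = (-15*g^3 - 13*g^2*q + 3*g*q^2 + q^3)/(-6*g^2*q + 5*g*q^2 + q^3)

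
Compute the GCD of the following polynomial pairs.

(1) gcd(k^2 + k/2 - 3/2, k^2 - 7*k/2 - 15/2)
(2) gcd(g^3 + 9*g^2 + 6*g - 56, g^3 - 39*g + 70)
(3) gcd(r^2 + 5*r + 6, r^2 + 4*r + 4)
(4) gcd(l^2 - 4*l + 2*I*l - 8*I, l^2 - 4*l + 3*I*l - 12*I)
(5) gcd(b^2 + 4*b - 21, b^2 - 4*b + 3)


(1) = gcd((k - 1)*(k + 3/2), (k - 5)*(k + 3/2)) = k + 3/2
(2) = g^2 + 5*g - 14
(3) = r + 2
(4) = l - 4
(5) = gcd((b - 3)*(b + 7), (b - 3)*(b - 1)) = b - 3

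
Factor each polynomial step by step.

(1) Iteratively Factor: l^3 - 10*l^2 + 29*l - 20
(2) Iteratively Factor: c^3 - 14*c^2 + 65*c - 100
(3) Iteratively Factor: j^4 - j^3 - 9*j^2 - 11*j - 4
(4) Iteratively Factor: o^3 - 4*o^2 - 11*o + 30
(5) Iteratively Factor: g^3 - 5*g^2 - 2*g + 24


(1) = (l - 4)*(l^2 - 6*l + 5) = (l - 4)*(l - 1)*(l - 5)
(2) = (c - 5)*(c^2 - 9*c + 20) = (c - 5)*(c - 4)*(c - 5)
(3) = (j + 1)*(j^3 - 2*j^2 - 7*j - 4) = (j + 1)^2*(j^2 - 3*j - 4) = (j - 4)*(j + 1)^2*(j + 1)
(4) = (o - 5)*(o^2 + o - 6) = (o - 5)*(o - 2)*(o + 3)
(5) = (g + 2)*(g^2 - 7*g + 12) = (g - 4)*(g + 2)*(g - 3)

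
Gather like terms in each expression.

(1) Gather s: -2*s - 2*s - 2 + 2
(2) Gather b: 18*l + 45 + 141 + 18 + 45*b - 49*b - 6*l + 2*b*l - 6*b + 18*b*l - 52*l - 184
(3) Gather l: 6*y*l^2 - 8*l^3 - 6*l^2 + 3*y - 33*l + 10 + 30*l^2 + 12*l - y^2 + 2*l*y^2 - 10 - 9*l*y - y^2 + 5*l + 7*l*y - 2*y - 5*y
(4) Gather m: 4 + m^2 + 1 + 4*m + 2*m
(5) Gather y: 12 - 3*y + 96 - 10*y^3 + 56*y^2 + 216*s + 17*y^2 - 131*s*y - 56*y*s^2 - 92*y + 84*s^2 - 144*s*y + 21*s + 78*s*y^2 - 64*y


(1) = -4*s
(2) = b*(20*l - 10) - 40*l + 20
(3) = -8*l^3 + l^2*(6*y + 24) + l*(2*y^2 - 2*y - 16) - 2*y^2 - 4*y
(4) = m^2 + 6*m + 5
(5) = 84*s^2 + 237*s - 10*y^3 + y^2*(78*s + 73) + y*(-56*s^2 - 275*s - 159) + 108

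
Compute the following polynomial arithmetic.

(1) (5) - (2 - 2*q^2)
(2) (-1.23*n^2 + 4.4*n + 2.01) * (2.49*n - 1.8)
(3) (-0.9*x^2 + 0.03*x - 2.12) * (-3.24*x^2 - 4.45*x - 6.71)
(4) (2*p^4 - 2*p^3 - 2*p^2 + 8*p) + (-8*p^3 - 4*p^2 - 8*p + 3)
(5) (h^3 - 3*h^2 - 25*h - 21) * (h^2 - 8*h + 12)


(1) = 2*q^2 + 3
(2) = -3.0627*n^3 + 13.17*n^2 - 2.9151*n - 3.618
(3) = 2.916*x^4 + 3.9078*x^3 + 12.7743*x^2 + 9.2327*x + 14.2252
(4) = 2*p^4 - 10*p^3 - 6*p^2 + 3
(5) = h^5 - 11*h^4 + 11*h^3 + 143*h^2 - 132*h - 252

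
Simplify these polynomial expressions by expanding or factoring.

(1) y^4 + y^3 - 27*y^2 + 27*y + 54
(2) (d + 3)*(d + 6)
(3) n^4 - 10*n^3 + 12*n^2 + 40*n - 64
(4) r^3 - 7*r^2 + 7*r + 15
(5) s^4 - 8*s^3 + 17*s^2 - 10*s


(1) = (y - 3)^2*(y + 1)*(y + 6)
(2) = d^2 + 9*d + 18
(3) = (n - 8)*(n - 2)^2*(n + 2)
(4) = (r - 5)*(r - 3)*(r + 1)
(5) = s*(s - 5)*(s - 2)*(s - 1)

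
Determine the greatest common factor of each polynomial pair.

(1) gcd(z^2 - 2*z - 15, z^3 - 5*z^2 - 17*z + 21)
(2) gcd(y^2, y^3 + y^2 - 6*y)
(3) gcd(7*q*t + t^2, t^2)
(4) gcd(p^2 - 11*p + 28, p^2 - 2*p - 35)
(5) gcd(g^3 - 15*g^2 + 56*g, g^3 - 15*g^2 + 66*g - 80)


(1) = gcd((z - 5)*(z + 3), (z - 7)*(z - 1)*(z + 3)) = z + 3
(2) = gcd(y^2, y*(y - 2)*(y + 3)) = y
(3) = t
(4) = gcd((p - 7)*(p - 4), (p - 7)*(p + 5)) = p - 7
(5) = gcd(g*(g - 8)*(g - 7), (g - 8)*(g - 5)*(g - 2)) = g - 8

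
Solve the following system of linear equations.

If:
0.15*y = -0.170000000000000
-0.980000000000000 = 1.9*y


Then:
No Solution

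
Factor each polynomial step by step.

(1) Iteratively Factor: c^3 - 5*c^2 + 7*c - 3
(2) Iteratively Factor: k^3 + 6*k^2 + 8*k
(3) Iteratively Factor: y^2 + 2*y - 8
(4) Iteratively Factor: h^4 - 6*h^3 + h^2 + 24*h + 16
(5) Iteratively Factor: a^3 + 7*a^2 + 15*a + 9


(1) = (c - 3)*(c^2 - 2*c + 1) = (c - 3)*(c - 1)*(c - 1)
(2) = (k + 2)*(k^2 + 4*k) = (k + 2)*(k + 4)*(k)
(3) = (y - 2)*(y + 4)
(4) = (h - 4)*(h^3 - 2*h^2 - 7*h - 4) = (h - 4)*(h + 1)*(h^2 - 3*h - 4) = (h - 4)*(h + 1)^2*(h - 4)
(5) = (a + 3)*(a^2 + 4*a + 3) = (a + 3)^2*(a + 1)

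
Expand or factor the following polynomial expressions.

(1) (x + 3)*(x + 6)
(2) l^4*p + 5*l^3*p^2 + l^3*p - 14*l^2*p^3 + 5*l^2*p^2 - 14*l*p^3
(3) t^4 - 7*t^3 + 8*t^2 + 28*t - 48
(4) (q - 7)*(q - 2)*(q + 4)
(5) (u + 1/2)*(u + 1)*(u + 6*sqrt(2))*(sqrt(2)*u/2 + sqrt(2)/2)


(1) = x^2 + 9*x + 18
(2) = l*(l - 2*p)*(l + 7*p)*(l*p + p)
(3) = (t - 4)*(t - 3)*(t - 2)*(t + 2)
(4) = q^3 - 5*q^2 - 22*q + 56
(5) = sqrt(2)*u^4/2 + 5*sqrt(2)*u^3/4 + 6*u^3 + sqrt(2)*u^2 + 15*u^2 + sqrt(2)*u/4 + 12*u + 3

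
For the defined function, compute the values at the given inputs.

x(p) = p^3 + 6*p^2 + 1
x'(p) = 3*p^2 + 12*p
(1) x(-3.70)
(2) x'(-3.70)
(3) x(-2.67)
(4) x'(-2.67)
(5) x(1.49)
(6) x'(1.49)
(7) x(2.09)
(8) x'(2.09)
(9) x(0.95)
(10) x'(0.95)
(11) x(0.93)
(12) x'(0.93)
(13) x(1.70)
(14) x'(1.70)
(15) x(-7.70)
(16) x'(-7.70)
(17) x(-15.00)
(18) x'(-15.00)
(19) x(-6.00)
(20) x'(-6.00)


(1) = 32.49
(2) = -3.33
(3) = 24.74
(4) = -10.65
(5) = 17.63
(6) = 24.54
(7) = 36.34
(8) = 38.18
(9) = 7.27
(10) = 14.11
(11) = 6.99
(12) = 13.75
(13) = 23.25
(14) = 29.07
(15) = -99.79
(16) = 85.47
(17) = -2024.00
(18) = 495.00
(19) = 1.00
(20) = 36.00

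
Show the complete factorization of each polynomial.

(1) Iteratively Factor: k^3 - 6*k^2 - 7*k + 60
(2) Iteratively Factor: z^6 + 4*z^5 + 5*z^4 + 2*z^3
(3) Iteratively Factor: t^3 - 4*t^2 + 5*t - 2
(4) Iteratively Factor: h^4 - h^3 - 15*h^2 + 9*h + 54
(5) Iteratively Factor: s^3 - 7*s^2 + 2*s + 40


(1) = (k - 4)*(k^2 - 2*k - 15) = (k - 4)*(k + 3)*(k - 5)
(2) = (z + 1)*(z^5 + 3*z^4 + 2*z^3) = (z + 1)^2*(z^4 + 2*z^3) = z*(z + 1)^2*(z^3 + 2*z^2) = z^2*(z + 1)^2*(z^2 + 2*z) = z^2*(z + 1)^2*(z + 2)*(z)
(3) = (t - 1)*(t^2 - 3*t + 2) = (t - 2)*(t - 1)*(t - 1)
(4) = (h - 3)*(h^3 + 2*h^2 - 9*h - 18) = (h - 3)*(h + 2)*(h^2 - 9) = (h - 3)^2*(h + 2)*(h + 3)
(5) = (s - 4)*(s^2 - 3*s - 10) = (s - 4)*(s + 2)*(s - 5)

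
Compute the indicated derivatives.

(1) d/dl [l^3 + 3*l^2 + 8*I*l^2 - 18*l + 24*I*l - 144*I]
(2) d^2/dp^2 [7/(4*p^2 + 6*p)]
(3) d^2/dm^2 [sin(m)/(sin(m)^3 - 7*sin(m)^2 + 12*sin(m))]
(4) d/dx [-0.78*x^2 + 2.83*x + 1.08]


(1) = 3*l^2 + l*(6 + 16*I) - 18 + 24*I
(2) = 7*(-2*p*(2*p + 3) + (4*p + 3)^2)/(p^3*(2*p + 3)^3)
(3) = (-4*sin(m)^4 + 21*sin(m)^3 + 5*sin(m)^2 - 126*sin(m) + 74)/((sin(m) - 4)^3*(sin(m) - 3)^3)
(4) = 2.83 - 1.56*x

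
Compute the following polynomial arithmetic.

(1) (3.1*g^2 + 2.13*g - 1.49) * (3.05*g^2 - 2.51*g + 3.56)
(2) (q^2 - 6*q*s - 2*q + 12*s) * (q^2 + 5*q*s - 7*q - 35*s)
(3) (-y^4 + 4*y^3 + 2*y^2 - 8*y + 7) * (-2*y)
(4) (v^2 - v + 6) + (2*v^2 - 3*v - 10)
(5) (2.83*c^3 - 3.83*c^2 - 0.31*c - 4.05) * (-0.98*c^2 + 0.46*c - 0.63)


(1) = 9.455*g^4 - 1.2845*g^3 + 1.1452*g^2 + 11.3227*g - 5.3044
(2) = q^4 - q^3*s - 9*q^3 - 30*q^2*s^2 + 9*q^2*s + 14*q^2 + 270*q*s^2 - 14*q*s - 420*s^2
(3) = 2*y^5 - 8*y^4 - 4*y^3 + 16*y^2 - 14*y
(4) = 3*v^2 - 4*v - 4
(5) = -2.7734*c^5 + 5.0552*c^4 - 3.2409*c^3 + 6.2393*c^2 - 1.6677*c + 2.5515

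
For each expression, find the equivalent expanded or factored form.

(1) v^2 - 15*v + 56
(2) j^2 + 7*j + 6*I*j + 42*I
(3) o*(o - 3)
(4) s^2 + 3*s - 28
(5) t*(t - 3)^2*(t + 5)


(1) = (v - 8)*(v - 7)
(2) = (j + 7)*(j + 6*I)
(3) = o^2 - 3*o
(4) = (s - 4)*(s + 7)
(5) = t^4 - t^3 - 21*t^2 + 45*t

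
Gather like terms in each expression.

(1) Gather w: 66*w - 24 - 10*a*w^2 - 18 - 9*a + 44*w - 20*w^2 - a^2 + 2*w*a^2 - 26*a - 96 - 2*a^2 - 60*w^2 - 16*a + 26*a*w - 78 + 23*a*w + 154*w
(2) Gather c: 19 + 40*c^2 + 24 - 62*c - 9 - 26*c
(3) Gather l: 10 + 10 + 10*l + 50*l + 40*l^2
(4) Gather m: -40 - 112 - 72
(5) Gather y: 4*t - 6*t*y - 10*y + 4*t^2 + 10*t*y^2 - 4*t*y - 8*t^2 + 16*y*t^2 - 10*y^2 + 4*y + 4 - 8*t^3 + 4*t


(1) = -3*a^2 - 51*a + w^2*(-10*a - 80) + w*(2*a^2 + 49*a + 264) - 216
(2) = 40*c^2 - 88*c + 34
(3) = 40*l^2 + 60*l + 20
(4) = -224
(5) = -8*t^3 - 4*t^2 + 8*t + y^2*(10*t - 10) + y*(16*t^2 - 10*t - 6) + 4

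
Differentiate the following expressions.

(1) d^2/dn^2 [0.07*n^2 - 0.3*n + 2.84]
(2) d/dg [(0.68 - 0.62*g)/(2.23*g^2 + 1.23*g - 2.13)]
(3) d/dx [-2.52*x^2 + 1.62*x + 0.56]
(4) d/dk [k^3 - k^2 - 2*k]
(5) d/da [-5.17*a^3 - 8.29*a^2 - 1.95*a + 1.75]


(1) = 0.140000000000000
(2) = (1.3826*g^2 - 3.0328*g + 0.4842)/(4.9729*g^4 + 5.4858*g^3 - 7.9869*g^2 - 5.2398*g + 4.5369)
(3) = 1.62 - 5.04*x
(4) = 3*k^2 - 2*k - 2
(5) = -15.51*a^2 - 16.58*a - 1.95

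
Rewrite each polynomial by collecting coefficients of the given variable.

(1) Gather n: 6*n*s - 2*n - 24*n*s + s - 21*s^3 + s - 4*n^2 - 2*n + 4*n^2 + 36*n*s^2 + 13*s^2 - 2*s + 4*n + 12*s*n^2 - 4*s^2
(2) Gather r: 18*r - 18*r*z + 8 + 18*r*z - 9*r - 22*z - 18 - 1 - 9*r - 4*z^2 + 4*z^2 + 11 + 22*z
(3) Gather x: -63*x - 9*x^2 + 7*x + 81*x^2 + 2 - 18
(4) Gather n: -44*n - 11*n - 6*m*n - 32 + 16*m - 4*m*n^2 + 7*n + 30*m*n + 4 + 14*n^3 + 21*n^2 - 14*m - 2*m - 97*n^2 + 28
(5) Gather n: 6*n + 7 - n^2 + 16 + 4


(1) = 12*n^2*s + n*(36*s^2 - 18*s) - 21*s^3 + 9*s^2
(2) = 0
(3) = 72*x^2 - 56*x - 16
(4) = 14*n^3 + n^2*(-4*m - 76) + n*(24*m - 48)
(5) = -n^2 + 6*n + 27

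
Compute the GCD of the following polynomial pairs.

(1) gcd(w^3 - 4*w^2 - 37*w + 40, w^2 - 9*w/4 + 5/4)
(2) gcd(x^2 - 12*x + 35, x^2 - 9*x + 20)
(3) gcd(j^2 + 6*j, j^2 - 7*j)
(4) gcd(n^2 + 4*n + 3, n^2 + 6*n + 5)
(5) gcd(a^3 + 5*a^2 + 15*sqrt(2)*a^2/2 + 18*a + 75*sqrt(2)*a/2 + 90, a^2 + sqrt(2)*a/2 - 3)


(1) = gcd((w - 8)*(w - 1)*(w + 5), (w - 5/4)*(w - 1)) = w - 1
(2) = x - 5
(3) = gcd(j*(j + 6), j*(j - 7)) = j
(4) = n + 1
(5) = gcd((a + 5)*(a + 3*sqrt(2)/2)*(a + 6*sqrt(2)), (a - sqrt(2))*(a + 3*sqrt(2)/2)) = a + 3*sqrt(2)/2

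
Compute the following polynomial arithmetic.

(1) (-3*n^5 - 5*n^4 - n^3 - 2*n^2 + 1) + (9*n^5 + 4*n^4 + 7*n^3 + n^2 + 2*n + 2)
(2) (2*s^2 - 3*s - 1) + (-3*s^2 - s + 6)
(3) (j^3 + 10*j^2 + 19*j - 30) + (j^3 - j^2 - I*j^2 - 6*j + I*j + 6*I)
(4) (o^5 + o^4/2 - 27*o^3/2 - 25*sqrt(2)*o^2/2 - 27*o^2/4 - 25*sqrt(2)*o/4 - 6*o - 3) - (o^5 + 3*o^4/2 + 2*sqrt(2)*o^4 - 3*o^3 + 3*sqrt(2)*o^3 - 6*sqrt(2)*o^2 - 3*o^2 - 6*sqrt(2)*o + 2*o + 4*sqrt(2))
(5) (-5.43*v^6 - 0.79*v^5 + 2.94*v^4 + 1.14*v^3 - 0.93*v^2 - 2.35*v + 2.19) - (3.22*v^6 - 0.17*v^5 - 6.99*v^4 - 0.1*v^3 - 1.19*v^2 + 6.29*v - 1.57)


(1) = 6*n^5 - n^4 + 6*n^3 - n^2 + 2*n + 3
(2) = -s^2 - 4*s + 5
(3) = 2*j^3 + 9*j^2 - I*j^2 + 13*j + I*j - 30 + 6*I
(4) = -2*sqrt(2)*o^4 - o^4 - 21*o^3/2 - 3*sqrt(2)*o^3 - 13*sqrt(2)*o^2/2 - 15*o^2/4 - 8*o - sqrt(2)*o/4 - 4*sqrt(2) - 3
(5) = -8.65*v^6 - 0.62*v^5 + 9.93*v^4 + 1.24*v^3 + 0.26*v^2 - 8.64*v + 3.76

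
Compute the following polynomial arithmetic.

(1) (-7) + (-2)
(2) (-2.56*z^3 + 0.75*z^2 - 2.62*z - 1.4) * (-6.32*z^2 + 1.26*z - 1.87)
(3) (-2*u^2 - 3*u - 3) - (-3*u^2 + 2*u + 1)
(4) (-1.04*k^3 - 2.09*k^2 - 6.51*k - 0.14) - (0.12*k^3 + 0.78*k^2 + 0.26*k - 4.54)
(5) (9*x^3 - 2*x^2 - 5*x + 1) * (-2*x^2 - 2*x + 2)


(1) = -9
(2) = 16.1792*z^5 - 7.9656*z^4 + 22.2906*z^3 + 4.1443*z^2 + 3.1354*z + 2.618
(3) = u^2 - 5*u - 4
(4) = -1.16*k^3 - 2.87*k^2 - 6.77*k + 4.4
(5) = -18*x^5 - 14*x^4 + 32*x^3 + 4*x^2 - 12*x + 2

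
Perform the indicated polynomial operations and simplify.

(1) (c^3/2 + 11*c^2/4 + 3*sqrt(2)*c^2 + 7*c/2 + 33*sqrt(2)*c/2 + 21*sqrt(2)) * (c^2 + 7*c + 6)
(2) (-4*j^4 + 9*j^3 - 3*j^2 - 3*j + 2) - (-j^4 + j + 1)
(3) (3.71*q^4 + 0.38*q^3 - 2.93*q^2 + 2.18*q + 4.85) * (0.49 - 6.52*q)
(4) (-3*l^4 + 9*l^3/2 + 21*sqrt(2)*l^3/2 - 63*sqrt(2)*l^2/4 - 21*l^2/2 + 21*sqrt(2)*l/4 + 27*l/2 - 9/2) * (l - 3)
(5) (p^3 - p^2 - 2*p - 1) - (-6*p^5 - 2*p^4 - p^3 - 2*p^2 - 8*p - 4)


(1) = c^5/2 + 3*sqrt(2)*c^4 + 25*c^4/4 + 103*c^3/4 + 75*sqrt(2)*c^3/2 + 41*c^2 + 309*sqrt(2)*c^2/2 + 21*c + 246*sqrt(2)*c + 126*sqrt(2)
(2) = -3*j^4 + 9*j^3 - 3*j^2 - 4*j + 1
(3) = -24.1892*q^5 - 0.6597*q^4 + 19.2898*q^3 - 15.6493*q^2 - 30.5538*q + 2.3765
(4) = -3*l^5 + 27*l^4/2 + 21*sqrt(2)*l^4/2 - 189*sqrt(2)*l^3/4 - 24*l^3 + 45*l^2 + 105*sqrt(2)*l^2/2 - 45*l - 63*sqrt(2)*l/4 + 27/2
(5) = 6*p^5 + 2*p^4 + 2*p^3 + p^2 + 6*p + 3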